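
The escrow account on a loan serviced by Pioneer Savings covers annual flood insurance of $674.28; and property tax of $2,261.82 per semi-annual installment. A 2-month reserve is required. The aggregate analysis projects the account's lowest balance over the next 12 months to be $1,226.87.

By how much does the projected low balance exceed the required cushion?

Flood insurance — $674.28/yr
Property tax — $2,261.82 × 2 = $4,523.64/yr
Yearly total = $5,197.92
Base monthly escrow = $5,197.92 / 12 = $433.16
Required reserve = 2 × $433.16 = $866.32
Excess over cushion: $1,226.87 − $866.32 = $360.55

$360.55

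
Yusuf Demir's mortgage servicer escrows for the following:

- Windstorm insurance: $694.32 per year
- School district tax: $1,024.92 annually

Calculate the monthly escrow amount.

$143.27

Windstorm insurance — $694.32 per year
School district tax — $1,024.92 per year
Annual escrow total = $694.32 + $1,024.92 = $1,719.24
Monthly escrow = $1,719.24 / 12 = $143.27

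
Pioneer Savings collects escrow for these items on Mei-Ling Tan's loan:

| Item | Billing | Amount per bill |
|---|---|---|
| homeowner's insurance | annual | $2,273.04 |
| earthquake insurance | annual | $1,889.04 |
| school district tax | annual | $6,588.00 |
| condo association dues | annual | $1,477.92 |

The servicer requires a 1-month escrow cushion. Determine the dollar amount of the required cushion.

Homeowner's insurance = $2,273.04 annually
Earthquake insurance = $1,889.04 annually
School district tax = $6,588.00 annually
Condo association dues = $1,477.92 annually
Total per year = $12,228.00
Monthly = $12,228.00 ÷ 12 = $1,019.00
Cushion = 1 × $1,019.00 = $1,019.00

$1,019.00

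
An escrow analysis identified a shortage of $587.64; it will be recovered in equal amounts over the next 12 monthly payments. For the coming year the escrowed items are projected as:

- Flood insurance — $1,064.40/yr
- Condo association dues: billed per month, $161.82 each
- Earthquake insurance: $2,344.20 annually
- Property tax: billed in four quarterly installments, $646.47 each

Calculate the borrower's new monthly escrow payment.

Flood insurance: $1,064.40 annually
Condo association dues: $161.82 × 12 = $1,941.84 annually
Earthquake insurance: $2,344.20 annually
Property tax: $646.47 × 4 = $2,585.88 annually
Annual escrow total = $1,064.40 + $1,941.84 + $2,344.20 + $2,585.88 = $7,936.32
Monthly = $7,936.32 ÷ 12 = $661.36
Shortage spread = $587.64 / 12 = $48.97/mo
Adjusted monthly = $661.36 + $48.97 = $710.33

$710.33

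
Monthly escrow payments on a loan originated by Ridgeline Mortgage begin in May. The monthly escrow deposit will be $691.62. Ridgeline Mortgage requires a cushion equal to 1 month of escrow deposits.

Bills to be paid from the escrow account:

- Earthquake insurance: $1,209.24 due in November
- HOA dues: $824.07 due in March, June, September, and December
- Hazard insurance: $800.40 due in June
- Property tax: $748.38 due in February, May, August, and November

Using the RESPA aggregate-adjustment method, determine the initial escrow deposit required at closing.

$1,885.65

Cushion = 1 × $691.62 = $691.62
Trial balance (start $0, +$691.62 each month, − disbursements):
  May: +$691.62 − $748.38 → -$56.76
  Jun: +$691.62 − $1,624.47 → -$989.61
  Jul: +$691.62 → -$297.99
  Aug: +$691.62 − $748.38 → -$354.75
  Sep: +$691.62 − $824.07 → -$487.20
  Oct: +$691.62 → $204.42
  Nov: +$691.62 − $1,957.62 → -$1,061.58
  Dec: +$691.62 − $824.07 → -$1,194.03
  Jan: +$691.62 → -$502.41
  Feb: +$691.62 − $748.38 → -$559.17
  Mar: +$691.62 − $824.07 → -$691.62
  Apr: +$691.62 → $0.00
Lowest trial balance = -$1,194.03 (Dec)
Initial deposit = cushion − low point = $691.62 − (-$1,194.03) = $1,885.65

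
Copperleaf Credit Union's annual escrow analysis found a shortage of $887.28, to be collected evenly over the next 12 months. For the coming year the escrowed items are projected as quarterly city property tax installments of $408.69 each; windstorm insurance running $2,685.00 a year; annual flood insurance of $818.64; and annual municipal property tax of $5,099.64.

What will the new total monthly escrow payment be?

$927.11

City property tax = $408.69 × 4 = $1,634.76
Windstorm insurance = $2,685.00
Flood insurance = $818.64
Municipal property tax = $5,099.64
Total annual escrow = $1,634.76 + $2,685.00 + $818.64 + $5,099.64 = $10,238.04
Monthly escrow = $10,238.04 / 12 = $853.17
Shortage per month = $887.28 / 12 = $73.94
New monthly escrow = $853.17 + $73.94 = $927.11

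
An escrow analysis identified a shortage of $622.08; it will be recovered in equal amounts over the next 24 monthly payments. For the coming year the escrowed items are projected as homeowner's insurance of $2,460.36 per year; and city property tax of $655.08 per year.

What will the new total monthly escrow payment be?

$285.54

Homeowner's insurance — $2,460.36 per year
City property tax — $655.08 per year
Annual escrow total = $3,115.44
Base monthly escrow = $3,115.44 / 12 = $259.62
Monthly shortage recovery: $622.08 ÷ 24 = $25.92
Adjusted monthly = $259.62 + $25.92 = $285.54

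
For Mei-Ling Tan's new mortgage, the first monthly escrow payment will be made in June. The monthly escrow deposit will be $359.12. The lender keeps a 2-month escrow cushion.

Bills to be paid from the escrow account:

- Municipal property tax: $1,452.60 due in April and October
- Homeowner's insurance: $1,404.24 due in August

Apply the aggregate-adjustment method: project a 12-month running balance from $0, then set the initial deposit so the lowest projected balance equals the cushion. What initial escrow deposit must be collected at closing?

Cushion = 2 × $359.12 = $718.24
Trial balance (start $0, +$359.12 each month, − disbursements):
  Jun: +$359.12 → $359.12
  Jul: +$359.12 → $718.24
  Aug: +$359.12 − $1,404.24 → -$326.88
  Sep: +$359.12 → $32.24
  Oct: +$359.12 − $1,452.60 → -$1,061.24
  Nov: +$359.12 → -$702.12
  Dec: +$359.12 → -$343.00
  Jan: +$359.12 → $16.12
  Feb: +$359.12 → $375.24
  Mar: +$359.12 → $734.36
  Apr: +$359.12 − $1,452.60 → -$359.12
  May: +$359.12 → $0.00
Lowest trial balance = -$1,061.24 (Oct)
Initial deposit = cushion − low point = $718.24 − (-$1,061.24) = $1,779.48

$1,779.48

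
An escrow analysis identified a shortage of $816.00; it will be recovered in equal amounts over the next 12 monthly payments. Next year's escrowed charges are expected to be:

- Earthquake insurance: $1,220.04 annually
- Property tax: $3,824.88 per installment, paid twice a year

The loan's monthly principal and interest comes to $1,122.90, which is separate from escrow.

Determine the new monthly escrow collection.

Earthquake insurance — $1,220.04/yr
Property tax — $3,824.88 × 2 = $7,649.76/yr
Annual escrow total = $8,869.80
Monthly = $8,869.80 ÷ 12 = $739.15
Monthly shortage recovery: $816.00 / 12 = $68.00
Adjusted monthly = $739.15 + $68.00 = $807.15

$807.15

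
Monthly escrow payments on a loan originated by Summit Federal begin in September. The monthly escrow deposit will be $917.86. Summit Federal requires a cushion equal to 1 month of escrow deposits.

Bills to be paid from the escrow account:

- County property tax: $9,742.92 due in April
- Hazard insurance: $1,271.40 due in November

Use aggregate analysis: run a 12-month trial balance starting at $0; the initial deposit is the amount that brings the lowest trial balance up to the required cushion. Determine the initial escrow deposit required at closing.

Cushion = 1 × $917.86 = $917.86
Trial balance (start $0, +$917.86 each month, − disbursements):
  Sep: +$917.86 → $917.86
  Oct: +$917.86 → $1,835.72
  Nov: +$917.86 − $1,271.40 → $1,482.18
  Dec: +$917.86 → $2,400.04
  Jan: +$917.86 → $3,317.90
  Feb: +$917.86 → $4,235.76
  Mar: +$917.86 → $5,153.62
  Apr: +$917.86 − $9,742.92 → -$3,671.44
  May: +$917.86 → -$2,753.58
  Jun: +$917.86 → -$1,835.72
  Jul: +$917.86 → -$917.86
  Aug: +$917.86 → $0.00
Lowest trial balance = -$3,671.44 (Apr)
Initial deposit = cushion − low point = $917.86 − (-$3,671.44) = $4,589.30

$4,589.30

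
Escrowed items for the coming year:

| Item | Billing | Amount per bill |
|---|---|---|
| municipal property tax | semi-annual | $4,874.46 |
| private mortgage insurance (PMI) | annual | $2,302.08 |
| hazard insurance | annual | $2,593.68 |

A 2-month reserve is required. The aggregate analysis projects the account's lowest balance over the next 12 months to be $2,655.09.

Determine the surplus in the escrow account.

$214.31

Municipal property tax: $4,874.46 × 2 = $9,748.92 annually
Private mortgage insurance (PMI): $2,302.08 annually
Hazard insurance: $2,593.68 annually
Annual escrow total = $9,748.92 + $2,302.08 + $2,593.68 = $14,644.68
Monthly escrow = $14,644.68 ÷ 12 = $1,220.39
Required reserve = 2 × $1,220.39 = $2,440.78
Surplus = $2,655.09 − $2,440.78 = $214.31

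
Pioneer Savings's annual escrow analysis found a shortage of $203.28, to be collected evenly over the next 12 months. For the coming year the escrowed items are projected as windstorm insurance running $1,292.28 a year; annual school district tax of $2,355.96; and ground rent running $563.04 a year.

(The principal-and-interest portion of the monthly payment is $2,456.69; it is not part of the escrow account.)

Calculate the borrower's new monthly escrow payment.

$367.88

Windstorm insurance = $1,292.28/yr
School district tax = $2,355.96/yr
Ground rent = $563.04/yr
Combined annual = $1,292.28 + $2,355.96 + $563.04 = $4,211.28
Per month = $4,211.28 / 12 = $350.94
Shortage spread = $203.28 / 12 = $16.94/mo
New monthly escrow = $350.94 + $16.94 = $367.88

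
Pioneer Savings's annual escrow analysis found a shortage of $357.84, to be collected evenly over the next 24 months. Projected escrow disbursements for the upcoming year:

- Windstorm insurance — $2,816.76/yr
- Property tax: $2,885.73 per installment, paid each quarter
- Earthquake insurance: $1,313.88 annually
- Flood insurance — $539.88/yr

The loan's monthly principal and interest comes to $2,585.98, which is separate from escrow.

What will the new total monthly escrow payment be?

Windstorm insurance — $2,816.76 annually
Property tax — $2,885.73 × 4 = $11,542.92 annually
Earthquake insurance — $1,313.88 annually
Flood insurance — $539.88 annually
Annual escrow total = $2,816.76 + $11,542.92 + $1,313.88 + $539.88 = $16,213.44
Monthly escrow = $16,213.44 ÷ 12 = $1,351.12
Shortage spread = $357.84 ÷ 24 = $14.91/mo
Adjusted monthly = $1,351.12 + $14.91 = $1,366.03

$1,366.03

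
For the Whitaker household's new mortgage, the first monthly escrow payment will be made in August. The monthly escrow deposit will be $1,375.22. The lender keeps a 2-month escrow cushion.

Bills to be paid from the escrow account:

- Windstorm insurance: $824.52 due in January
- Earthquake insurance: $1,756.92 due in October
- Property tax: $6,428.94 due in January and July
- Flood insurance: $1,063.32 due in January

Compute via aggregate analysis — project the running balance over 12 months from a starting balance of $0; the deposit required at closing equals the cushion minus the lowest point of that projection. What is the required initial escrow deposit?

Cushion = 2 × $1,375.22 = $2,750.44
Trial balance (start $0, +$1,375.22 each month, − disbursements):
  Aug: +$1,375.22 → $1,375.22
  Sep: +$1,375.22 → $2,750.44
  Oct: +$1,375.22 − $1,756.92 → $2,368.74
  Nov: +$1,375.22 → $3,743.96
  Dec: +$1,375.22 → $5,119.18
  Jan: +$1,375.22 − $8,316.78 → -$1,822.38
  Feb: +$1,375.22 → -$447.16
  Mar: +$1,375.22 → $928.06
  Apr: +$1,375.22 → $2,303.28
  May: +$1,375.22 → $3,678.50
  Jun: +$1,375.22 → $5,053.72
  Jul: +$1,375.22 − $6,428.94 → $0.00
Lowest trial balance = -$1,822.38 (Jan)
Initial deposit = cushion − low point = $2,750.44 − (-$1,822.38) = $4,572.82

$4,572.82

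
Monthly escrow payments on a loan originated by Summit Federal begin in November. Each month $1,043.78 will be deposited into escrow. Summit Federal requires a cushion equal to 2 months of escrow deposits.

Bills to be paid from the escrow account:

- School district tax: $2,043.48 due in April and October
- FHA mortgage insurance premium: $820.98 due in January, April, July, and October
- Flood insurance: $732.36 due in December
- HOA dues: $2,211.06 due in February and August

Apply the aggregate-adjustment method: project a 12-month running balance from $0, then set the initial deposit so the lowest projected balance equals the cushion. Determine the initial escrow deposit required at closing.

Cushion = 2 × $1,043.78 = $2,087.56
Trial balance (start $0, +$1,043.78 each month, − disbursements):
  Nov: +$1,043.78 → $1,043.78
  Dec: +$1,043.78 − $732.36 → $1,355.20
  Jan: +$1,043.78 − $820.98 → $1,578.00
  Feb: +$1,043.78 − $2,211.06 → $410.72
  Mar: +$1,043.78 → $1,454.50
  Apr: +$1,043.78 − $2,864.46 → -$366.18
  May: +$1,043.78 → $677.60
  Jun: +$1,043.78 → $1,721.38
  Jul: +$1,043.78 − $820.98 → $1,944.18
  Aug: +$1,043.78 − $2,211.06 → $776.90
  Sep: +$1,043.78 → $1,820.68
  Oct: +$1,043.78 − $2,864.46 → $0.00
Lowest trial balance = -$366.18 (Apr)
Initial deposit = cushion − low point = $2,087.56 − (-$366.18) = $2,453.74

$2,453.74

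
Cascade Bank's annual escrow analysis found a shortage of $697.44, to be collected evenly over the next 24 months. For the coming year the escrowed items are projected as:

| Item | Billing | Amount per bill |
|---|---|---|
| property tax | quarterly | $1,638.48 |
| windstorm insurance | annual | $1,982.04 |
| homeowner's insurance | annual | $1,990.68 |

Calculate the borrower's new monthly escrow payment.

$906.28

Property tax = $1,638.48 × 4 = $6,553.92 annually
Windstorm insurance = $1,982.04 annually
Homeowner's insurance = $1,990.68 annually
Total per year = $10,526.64
Monthly = $10,526.64 / 12 = $877.22
Monthly shortage recovery: $697.44 / 24 = $29.06
New monthly escrow = $877.22 + $29.06 = $906.28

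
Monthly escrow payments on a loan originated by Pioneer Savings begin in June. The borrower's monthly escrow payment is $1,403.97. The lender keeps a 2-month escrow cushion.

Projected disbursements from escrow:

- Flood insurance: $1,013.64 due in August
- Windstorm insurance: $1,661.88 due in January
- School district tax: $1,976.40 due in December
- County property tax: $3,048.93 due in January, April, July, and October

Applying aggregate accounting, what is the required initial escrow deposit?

Cushion = 2 × $1,403.97 = $2,807.94
Trial balance (start $0, +$1,403.97 each month, − disbursements):
  Jun: +$1,403.97 → $1,403.97
  Jul: +$1,403.97 − $3,048.93 → -$240.99
  Aug: +$1,403.97 − $1,013.64 → $149.34
  Sep: +$1,403.97 → $1,553.31
  Oct: +$1,403.97 − $3,048.93 → -$91.65
  Nov: +$1,403.97 → $1,312.32
  Dec: +$1,403.97 − $1,976.40 → $739.89
  Jan: +$1,403.97 − $4,710.81 → -$2,566.95
  Feb: +$1,403.97 → -$1,162.98
  Mar: +$1,403.97 → $240.99
  Apr: +$1,403.97 − $3,048.93 → -$1,403.97
  May: +$1,403.97 → $0.00
Lowest trial balance = -$2,566.95 (Jan)
Initial deposit = cushion − low point = $2,807.94 − (-$2,566.95) = $5,374.89

$5,374.89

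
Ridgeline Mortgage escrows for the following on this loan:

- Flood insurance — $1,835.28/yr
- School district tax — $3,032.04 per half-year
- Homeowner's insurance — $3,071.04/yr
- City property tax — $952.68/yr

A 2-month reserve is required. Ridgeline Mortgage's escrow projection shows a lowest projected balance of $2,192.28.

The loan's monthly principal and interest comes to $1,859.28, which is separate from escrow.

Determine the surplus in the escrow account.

Flood insurance = $1,835.28
School district tax = $3,032.04 × 2 = $6,064.08
Homeowner's insurance = $3,071.04
City property tax = $952.68
Yearly total = $1,835.28 + $6,064.08 + $3,071.04 + $952.68 = $11,923.08
Monthly = $11,923.08 ÷ 12 = $993.59
Required cushion = 2 × $993.59 = $1,987.18
Excess over cushion: $2,192.28 − $1,987.18 = $205.10

$205.10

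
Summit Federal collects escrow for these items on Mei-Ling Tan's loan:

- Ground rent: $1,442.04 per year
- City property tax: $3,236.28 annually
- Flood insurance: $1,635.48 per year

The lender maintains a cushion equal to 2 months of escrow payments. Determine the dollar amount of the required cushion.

Ground rent: $1,442.04 per year
City property tax: $3,236.28 per year
Flood insurance: $1,635.48 per year
Total annual escrow = $1,442.04 + $3,236.28 + $1,635.48 = $6,313.80
Per month = $6,313.80 / 12 = $526.15
Reserve = 2 × $526.15 = $1,052.30

$1,052.30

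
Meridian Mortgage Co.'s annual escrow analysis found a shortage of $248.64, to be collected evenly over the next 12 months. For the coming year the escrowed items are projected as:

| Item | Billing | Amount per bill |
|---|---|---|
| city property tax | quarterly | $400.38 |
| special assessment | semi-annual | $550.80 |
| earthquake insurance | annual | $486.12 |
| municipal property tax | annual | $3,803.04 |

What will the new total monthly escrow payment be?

City property tax = $400.38 × 4 = $1,601.52 per year
Special assessment = $550.80 × 2 = $1,101.60 per year
Earthquake insurance = $486.12 per year
Municipal property tax = $3,803.04 per year
Total per year = $6,992.28
Monthly escrow = $6,992.28 / 12 = $582.69
Shortage spread = $248.64 / 12 = $20.72/mo
New monthly escrow = $582.69 + $20.72 = $603.41

$603.41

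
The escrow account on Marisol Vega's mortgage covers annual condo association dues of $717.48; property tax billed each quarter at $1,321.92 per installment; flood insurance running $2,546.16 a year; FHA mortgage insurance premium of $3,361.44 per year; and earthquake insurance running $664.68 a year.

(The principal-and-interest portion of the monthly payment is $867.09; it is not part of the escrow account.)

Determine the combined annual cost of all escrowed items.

$12,577.44

Condo association dues: $717.48 per year
Property tax: $1,321.92 × 4 = $5,287.68 per year
Flood insurance: $2,546.16 per year
FHA mortgage insurance premium: $3,361.44 per year
Earthquake insurance: $664.68 per year
Combined annual = $717.48 + $5,287.68 + $2,546.16 + $3,361.44 + $664.68 = $12,577.44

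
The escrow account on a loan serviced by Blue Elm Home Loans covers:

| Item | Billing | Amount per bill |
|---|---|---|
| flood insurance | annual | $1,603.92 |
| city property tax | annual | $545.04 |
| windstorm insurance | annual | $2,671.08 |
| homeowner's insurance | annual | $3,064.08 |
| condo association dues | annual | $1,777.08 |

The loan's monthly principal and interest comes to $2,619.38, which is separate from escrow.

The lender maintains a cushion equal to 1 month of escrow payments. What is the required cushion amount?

Flood insurance — $1,603.92 annually
City property tax — $545.04 annually
Windstorm insurance — $2,671.08 annually
Homeowner's insurance — $3,064.08 annually
Condo association dues — $1,777.08 annually
Total per year = $1,603.92 + $545.04 + $2,671.08 + $3,064.08 + $1,777.08 = $9,661.20
Monthly escrow = $9,661.20 ÷ 12 = $805.10
Required cushion = 1 × $805.10 = $805.10

$805.10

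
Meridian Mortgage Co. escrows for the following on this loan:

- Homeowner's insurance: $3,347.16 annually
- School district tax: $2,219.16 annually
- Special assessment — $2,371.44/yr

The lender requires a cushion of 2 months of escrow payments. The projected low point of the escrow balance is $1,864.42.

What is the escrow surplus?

$541.46

Homeowner's insurance: $3,347.16 annually
School district tax: $2,219.16 annually
Special assessment: $2,371.44 annually
Total annual escrow = $3,347.16 + $2,219.16 + $2,371.44 = $7,937.76
Monthly = $7,937.76 ÷ 12 = $661.48
Required reserve = 2 × $661.48 = $1,322.96
Surplus = $1,864.42 − $1,322.96 = $541.46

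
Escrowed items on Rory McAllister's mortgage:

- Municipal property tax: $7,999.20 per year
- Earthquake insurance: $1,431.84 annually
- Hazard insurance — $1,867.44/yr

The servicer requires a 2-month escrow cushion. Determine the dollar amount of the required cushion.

Municipal property tax — $7,999.20
Earthquake insurance — $1,431.84
Hazard insurance — $1,867.44
Annual escrow total = $7,999.20 + $1,431.84 + $1,867.44 = $11,298.48
Base monthly escrow = $11,298.48 / 12 = $941.54
Reserve = 2 × $941.54 = $1,883.08

$1,883.08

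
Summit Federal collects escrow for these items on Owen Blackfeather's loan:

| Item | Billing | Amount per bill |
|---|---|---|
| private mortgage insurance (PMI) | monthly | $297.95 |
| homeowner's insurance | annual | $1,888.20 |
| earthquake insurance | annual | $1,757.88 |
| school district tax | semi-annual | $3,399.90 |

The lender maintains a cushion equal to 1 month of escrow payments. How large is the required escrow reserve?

$1,168.44

Private mortgage insurance (PMI): $297.95 × 12 = $3,575.40/yr
Homeowner's insurance: $1,888.20/yr
Earthquake insurance: $1,757.88/yr
School district tax: $3,399.90 × 2 = $6,799.80/yr
Annual escrow total = $3,575.40 + $1,888.20 + $1,757.88 + $6,799.80 = $14,021.28
Per month = $14,021.28 ÷ 12 = $1,168.44
Required cushion = 1 × $1,168.44 = $1,168.44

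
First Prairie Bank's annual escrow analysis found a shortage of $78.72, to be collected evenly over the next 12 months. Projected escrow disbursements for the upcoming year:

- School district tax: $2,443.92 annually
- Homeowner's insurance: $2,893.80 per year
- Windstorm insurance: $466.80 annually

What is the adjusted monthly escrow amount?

$490.27

School district tax: $2,443.92 annually
Homeowner's insurance: $2,893.80 annually
Windstorm insurance: $466.80 annually
Yearly total = $2,443.92 + $2,893.80 + $466.80 = $5,804.52
Monthly = $5,804.52 / 12 = $483.71
Shortage spread = $78.72 ÷ 12 = $6.56/mo
Adjusted monthly = $483.71 + $6.56 = $490.27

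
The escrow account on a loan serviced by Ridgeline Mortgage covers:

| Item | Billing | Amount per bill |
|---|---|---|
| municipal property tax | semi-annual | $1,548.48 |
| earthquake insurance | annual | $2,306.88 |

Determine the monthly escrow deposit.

Municipal property tax: $1,548.48 × 2 = $3,096.96 per year
Earthquake insurance: $2,306.88 per year
Total per year = $5,403.84
Monthly = $5,403.84 ÷ 12 = $450.32

$450.32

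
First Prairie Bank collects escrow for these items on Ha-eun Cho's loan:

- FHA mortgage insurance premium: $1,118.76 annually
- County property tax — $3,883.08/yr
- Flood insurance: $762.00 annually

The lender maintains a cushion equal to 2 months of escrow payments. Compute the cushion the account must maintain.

$960.64

FHA mortgage insurance premium — $1,118.76 annually
County property tax — $3,883.08 annually
Flood insurance — $762.00 annually
Combined annual = $1,118.76 + $3,883.08 + $762.00 = $5,763.84
Monthly escrow = $5,763.84 / 12 = $480.32
Reserve = 2 × $480.32 = $960.64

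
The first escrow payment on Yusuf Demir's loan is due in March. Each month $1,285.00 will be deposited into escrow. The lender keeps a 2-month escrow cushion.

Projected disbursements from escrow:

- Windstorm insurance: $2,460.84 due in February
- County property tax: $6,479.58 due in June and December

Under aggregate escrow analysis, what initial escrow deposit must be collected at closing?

$3,909.58

Cushion = 2 × $1,285.00 = $2,570.00
Trial balance (start $0, +$1,285.00 each month, − disbursements):
  Mar: +$1,285.00 → $1,285.00
  Apr: +$1,285.00 → $2,570.00
  May: +$1,285.00 → $3,855.00
  Jun: +$1,285.00 − $6,479.58 → -$1,339.58
  Jul: +$1,285.00 → -$54.58
  Aug: +$1,285.00 → $1,230.42
  Sep: +$1,285.00 → $2,515.42
  Oct: +$1,285.00 → $3,800.42
  Nov: +$1,285.00 → $5,085.42
  Dec: +$1,285.00 − $6,479.58 → -$109.16
  Jan: +$1,285.00 → $1,175.84
  Feb: +$1,285.00 − $2,460.84 → $0.00
Lowest trial balance = -$1,339.58 (Jun)
Initial deposit = cushion − low point = $2,570.00 − (-$1,339.58) = $3,909.58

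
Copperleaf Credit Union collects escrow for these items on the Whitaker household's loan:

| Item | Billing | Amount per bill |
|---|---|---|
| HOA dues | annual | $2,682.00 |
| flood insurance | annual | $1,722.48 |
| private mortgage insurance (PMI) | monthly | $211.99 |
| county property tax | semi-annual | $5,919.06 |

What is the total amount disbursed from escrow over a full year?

HOA dues = $2,682.00 annually
Flood insurance = $1,722.48 annually
Private mortgage insurance (PMI) = $211.99 × 12 = $2,543.88 annually
County property tax = $5,919.06 × 2 = $11,838.12 annually
Annual escrow total = $2,682.00 + $1,722.48 + $2,543.88 + $11,838.12 = $18,786.48

$18,786.48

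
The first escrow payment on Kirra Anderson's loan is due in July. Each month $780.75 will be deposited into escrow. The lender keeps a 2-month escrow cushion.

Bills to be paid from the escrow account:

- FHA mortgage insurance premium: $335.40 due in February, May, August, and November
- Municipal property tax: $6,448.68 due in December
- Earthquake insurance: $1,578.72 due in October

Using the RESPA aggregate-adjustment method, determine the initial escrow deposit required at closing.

Cushion = 2 × $780.75 = $1,561.50
Trial balance (start $0, +$780.75 each month, − disbursements):
  Jul: +$780.75 → $780.75
  Aug: +$780.75 − $335.40 → $1,226.10
  Sep: +$780.75 → $2,006.85
  Oct: +$780.75 − $1,578.72 → $1,208.88
  Nov: +$780.75 − $335.40 → $1,654.23
  Dec: +$780.75 − $6,448.68 → -$4,013.70
  Jan: +$780.75 → -$3,232.95
  Feb: +$780.75 − $335.40 → -$2,787.60
  Mar: +$780.75 → -$2,006.85
  Apr: +$780.75 → -$1,226.10
  May: +$780.75 − $335.40 → -$780.75
  Jun: +$780.75 → $0.00
Lowest trial balance = -$4,013.70 (Dec)
Initial deposit = cushion − low point = $1,561.50 − (-$4,013.70) = $5,575.20

$5,575.20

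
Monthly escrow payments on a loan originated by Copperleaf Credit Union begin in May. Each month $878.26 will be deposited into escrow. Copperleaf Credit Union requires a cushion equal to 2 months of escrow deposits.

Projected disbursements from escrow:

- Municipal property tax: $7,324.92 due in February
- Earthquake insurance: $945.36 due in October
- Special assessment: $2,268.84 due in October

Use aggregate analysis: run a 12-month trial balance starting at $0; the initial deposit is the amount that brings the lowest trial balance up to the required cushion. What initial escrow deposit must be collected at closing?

Cushion = 2 × $878.26 = $1,756.52
Trial balance (start $0, +$878.26 each month, − disbursements):
  May: +$878.26 → $878.26
  Jun: +$878.26 → $1,756.52
  Jul: +$878.26 → $2,634.78
  Aug: +$878.26 → $3,513.04
  Sep: +$878.26 → $4,391.30
  Oct: +$878.26 − $3,214.20 → $2,055.36
  Nov: +$878.26 → $2,933.62
  Dec: +$878.26 → $3,811.88
  Jan: +$878.26 → $4,690.14
  Feb: +$878.26 − $7,324.92 → -$1,756.52
  Mar: +$878.26 → -$878.26
  Apr: +$878.26 → $0.00
Lowest trial balance = -$1,756.52 (Feb)
Initial deposit = cushion − low point = $1,756.52 − (-$1,756.52) = $3,513.04

$3,513.04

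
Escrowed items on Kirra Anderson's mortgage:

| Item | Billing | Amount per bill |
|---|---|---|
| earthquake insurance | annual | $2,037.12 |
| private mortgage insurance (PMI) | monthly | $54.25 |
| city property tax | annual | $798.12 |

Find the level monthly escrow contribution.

Earthquake insurance — $2,037.12 annually
Private mortgage insurance (PMI) — $54.25 × 12 = $651.00 annually
City property tax — $798.12 annually
Total annual escrow = $2,037.12 + $651.00 + $798.12 = $3,486.24
Monthly = $3,486.24 / 12 = $290.52

$290.52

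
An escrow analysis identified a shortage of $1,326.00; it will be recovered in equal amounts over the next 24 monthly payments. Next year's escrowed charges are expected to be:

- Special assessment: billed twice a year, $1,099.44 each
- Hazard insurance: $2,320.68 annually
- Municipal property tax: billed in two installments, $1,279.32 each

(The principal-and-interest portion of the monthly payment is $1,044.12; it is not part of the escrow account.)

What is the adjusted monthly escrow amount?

Special assessment = $1,099.44 × 2 = $2,198.88
Hazard insurance = $2,320.68
Municipal property tax = $1,279.32 × 2 = $2,558.64
Combined annual = $2,198.88 + $2,320.68 + $2,558.64 = $7,078.20
Monthly = $7,078.20 ÷ 12 = $589.85
Shortage per month = $1,326.00 / 24 = $55.25
New monthly escrow = $589.85 + $55.25 = $645.10

$645.10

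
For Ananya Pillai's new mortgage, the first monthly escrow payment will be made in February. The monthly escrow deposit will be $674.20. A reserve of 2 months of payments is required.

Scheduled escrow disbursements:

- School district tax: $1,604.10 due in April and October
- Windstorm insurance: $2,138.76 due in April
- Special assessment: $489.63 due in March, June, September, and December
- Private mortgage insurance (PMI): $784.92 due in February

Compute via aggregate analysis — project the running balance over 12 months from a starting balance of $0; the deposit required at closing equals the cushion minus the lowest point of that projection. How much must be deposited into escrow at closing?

$4,343.21

Cushion = 2 × $674.20 = $1,348.40
Trial balance (start $0, +$674.20 each month, − disbursements):
  Feb: +$674.20 − $784.92 → -$110.72
  Mar: +$674.20 − $489.63 → $73.85
  Apr: +$674.20 − $3,742.86 → -$2,994.81
  May: +$674.20 → -$2,320.61
  Jun: +$674.20 − $489.63 → -$2,136.04
  Jul: +$674.20 → -$1,461.84
  Aug: +$674.20 → -$787.64
  Sep: +$674.20 − $489.63 → -$603.07
  Oct: +$674.20 − $1,604.10 → -$1,532.97
  Nov: +$674.20 → -$858.77
  Dec: +$674.20 − $489.63 → -$674.20
  Jan: +$674.20 → $0.00
Lowest trial balance = -$2,994.81 (Apr)
Initial deposit = cushion − low point = $1,348.40 − (-$2,994.81) = $4,343.21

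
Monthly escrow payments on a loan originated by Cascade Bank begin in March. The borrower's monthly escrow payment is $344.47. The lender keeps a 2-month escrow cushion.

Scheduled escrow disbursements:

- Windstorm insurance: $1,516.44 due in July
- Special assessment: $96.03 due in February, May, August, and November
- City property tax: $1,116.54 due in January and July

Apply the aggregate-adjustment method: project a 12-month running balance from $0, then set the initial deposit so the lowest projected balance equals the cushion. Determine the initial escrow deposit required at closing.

Cushion = 2 × $344.47 = $688.94
Trial balance (start $0, +$344.47 each month, − disbursements):
  Mar: +$344.47 → $344.47
  Apr: +$344.47 → $688.94
  May: +$344.47 − $96.03 → $937.38
  Jun: +$344.47 → $1,281.85
  Jul: +$344.47 − $2,632.98 → -$1,006.66
  Aug: +$344.47 − $96.03 → -$758.22
  Sep: +$344.47 → -$413.75
  Oct: +$344.47 → -$69.28
  Nov: +$344.47 − $96.03 → $179.16
  Dec: +$344.47 → $523.63
  Jan: +$344.47 − $1,116.54 → -$248.44
  Feb: +$344.47 − $96.03 → $0.00
Lowest trial balance = -$1,006.66 (Jul)
Initial deposit = cushion − low point = $688.94 − (-$1,006.66) = $1,695.60

$1,695.60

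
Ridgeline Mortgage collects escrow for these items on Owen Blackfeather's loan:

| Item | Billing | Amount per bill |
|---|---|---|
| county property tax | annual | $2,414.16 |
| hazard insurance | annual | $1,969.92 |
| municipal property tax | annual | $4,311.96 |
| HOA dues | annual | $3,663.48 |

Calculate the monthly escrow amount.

County property tax = $2,414.16/yr
Hazard insurance = $1,969.92/yr
Municipal property tax = $4,311.96/yr
HOA dues = $3,663.48/yr
Total per year = $2,414.16 + $1,969.92 + $4,311.96 + $3,663.48 = $12,359.52
Base monthly escrow = $12,359.52 / 12 = $1,029.96

$1,029.96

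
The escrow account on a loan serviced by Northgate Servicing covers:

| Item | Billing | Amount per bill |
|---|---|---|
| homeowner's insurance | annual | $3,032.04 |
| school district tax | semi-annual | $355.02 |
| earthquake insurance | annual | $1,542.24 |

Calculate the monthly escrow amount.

$440.36

Homeowner's insurance — $3,032.04 per year
School district tax — $355.02 × 2 = $710.04 per year
Earthquake insurance — $1,542.24 per year
Total per year = $3,032.04 + $710.04 + $1,542.24 = $5,284.32
Monthly = $5,284.32 ÷ 12 = $440.36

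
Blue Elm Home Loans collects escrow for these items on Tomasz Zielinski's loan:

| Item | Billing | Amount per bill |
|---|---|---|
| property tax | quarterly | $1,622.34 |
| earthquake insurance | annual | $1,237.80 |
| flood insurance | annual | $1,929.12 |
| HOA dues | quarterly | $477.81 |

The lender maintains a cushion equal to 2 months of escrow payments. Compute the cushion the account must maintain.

Property tax = $1,622.34 × 4 = $6,489.36 annually
Earthquake insurance = $1,237.80 annually
Flood insurance = $1,929.12 annually
HOA dues = $477.81 × 4 = $1,911.24 annually
Annual escrow total = $6,489.36 + $1,237.80 + $1,929.12 + $1,911.24 = $11,567.52
Monthly escrow = $11,567.52 / 12 = $963.96
Required cushion = 2 × $963.96 = $1,927.92

$1,927.92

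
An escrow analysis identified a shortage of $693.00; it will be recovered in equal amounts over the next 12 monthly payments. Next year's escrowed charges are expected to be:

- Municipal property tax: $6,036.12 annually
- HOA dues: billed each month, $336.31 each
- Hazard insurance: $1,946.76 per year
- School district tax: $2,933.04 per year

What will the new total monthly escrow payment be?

Municipal property tax: $6,036.12/yr
HOA dues: $336.31 × 12 = $4,035.72/yr
Hazard insurance: $1,946.76/yr
School district tax: $2,933.04/yr
Total annual escrow = $6,036.12 + $4,035.72 + $1,946.76 + $2,933.04 = $14,951.64
Base monthly escrow = $14,951.64 ÷ 12 = $1,245.97
Monthly shortage recovery: $693.00 ÷ 12 = $57.75
Adjusted monthly = $1,245.97 + $57.75 = $1,303.72

$1,303.72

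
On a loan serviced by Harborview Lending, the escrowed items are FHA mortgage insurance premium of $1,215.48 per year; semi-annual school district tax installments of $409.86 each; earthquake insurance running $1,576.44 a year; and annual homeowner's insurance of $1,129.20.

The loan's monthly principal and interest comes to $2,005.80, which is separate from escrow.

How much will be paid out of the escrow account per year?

$4,740.84

FHA mortgage insurance premium — $1,215.48 annually
School district tax — $409.86 × 2 = $819.72 annually
Earthquake insurance — $1,576.44 annually
Homeowner's insurance — $1,129.20 annually
Annual escrow total = $4,740.84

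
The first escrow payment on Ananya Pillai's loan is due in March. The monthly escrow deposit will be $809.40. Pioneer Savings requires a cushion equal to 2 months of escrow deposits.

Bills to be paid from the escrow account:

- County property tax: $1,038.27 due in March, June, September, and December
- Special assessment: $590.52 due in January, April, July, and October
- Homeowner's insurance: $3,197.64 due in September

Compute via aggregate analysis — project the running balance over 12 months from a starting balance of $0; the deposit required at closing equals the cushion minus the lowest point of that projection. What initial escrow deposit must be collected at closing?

$3,446.49

Cushion = 2 × $809.40 = $1,618.80
Trial balance (start $0, +$809.40 each month, − disbursements):
  Mar: +$809.40 − $1,038.27 → -$228.87
  Apr: +$809.40 − $590.52 → -$9.99
  May: +$809.40 → $799.41
  Jun: +$809.40 − $1,038.27 → $570.54
  Jul: +$809.40 − $590.52 → $789.42
  Aug: +$809.40 → $1,598.82
  Sep: +$809.40 − $4,235.91 → -$1,827.69
  Oct: +$809.40 − $590.52 → -$1,608.81
  Nov: +$809.40 → -$799.41
  Dec: +$809.40 − $1,038.27 → -$1,028.28
  Jan: +$809.40 − $590.52 → -$809.40
  Feb: +$809.40 → $0.00
Lowest trial balance = -$1,827.69 (Sep)
Initial deposit = cushion − low point = $1,618.80 − (-$1,827.69) = $3,446.49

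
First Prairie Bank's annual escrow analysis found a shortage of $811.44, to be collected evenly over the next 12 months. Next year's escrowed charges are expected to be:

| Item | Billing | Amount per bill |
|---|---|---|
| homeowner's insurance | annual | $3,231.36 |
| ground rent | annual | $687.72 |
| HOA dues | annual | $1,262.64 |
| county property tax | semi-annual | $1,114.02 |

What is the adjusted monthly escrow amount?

$685.10

Homeowner's insurance: $3,231.36 per year
Ground rent: $687.72 per year
HOA dues: $1,262.64 per year
County property tax: $1,114.02 × 2 = $2,228.04 per year
Annual escrow total = $7,409.76
Monthly escrow = $7,409.76 / 12 = $617.48
Shortage spread = $811.44 ÷ 12 = $67.62/mo
New monthly escrow = $617.48 + $67.62 = $685.10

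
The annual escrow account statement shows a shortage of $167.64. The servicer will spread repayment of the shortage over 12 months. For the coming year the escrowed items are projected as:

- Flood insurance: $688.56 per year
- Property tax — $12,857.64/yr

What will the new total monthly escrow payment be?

Flood insurance: $688.56 per year
Property tax: $12,857.64 per year
Annual escrow total = $13,546.20
Per month = $13,546.20 / 12 = $1,128.85
Monthly shortage recovery: $167.64 / 12 = $13.97
Adjusted monthly = $1,128.85 + $13.97 = $1,142.82

$1,142.82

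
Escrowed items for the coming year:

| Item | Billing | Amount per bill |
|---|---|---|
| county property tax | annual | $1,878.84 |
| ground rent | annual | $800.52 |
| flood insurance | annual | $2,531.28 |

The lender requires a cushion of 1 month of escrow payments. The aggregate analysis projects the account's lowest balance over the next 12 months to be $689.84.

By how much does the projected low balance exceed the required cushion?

$255.62

County property tax = $1,878.84 annually
Ground rent = $800.52 annually
Flood insurance = $2,531.28 annually
Annual escrow total = $1,878.84 + $800.52 + $2,531.28 = $5,210.64
Base monthly escrow = $5,210.64 ÷ 12 = $434.22
Required cushion = 1 × $434.22 = $434.22
Surplus = $689.84 − $434.22 = $255.62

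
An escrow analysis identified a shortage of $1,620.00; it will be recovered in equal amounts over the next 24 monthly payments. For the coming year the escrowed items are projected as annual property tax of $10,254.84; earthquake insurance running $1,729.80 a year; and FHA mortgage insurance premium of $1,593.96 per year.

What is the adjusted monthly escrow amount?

Property tax = $10,254.84 per year
Earthquake insurance = $1,729.80 per year
FHA mortgage insurance premium = $1,593.96 per year
Total per year = $13,578.60
Per month = $13,578.60 ÷ 12 = $1,131.55
Shortage spread = $1,620.00 / 24 = $67.50/mo
Adjusted monthly = $1,131.55 + $67.50 = $1,199.05

$1,199.05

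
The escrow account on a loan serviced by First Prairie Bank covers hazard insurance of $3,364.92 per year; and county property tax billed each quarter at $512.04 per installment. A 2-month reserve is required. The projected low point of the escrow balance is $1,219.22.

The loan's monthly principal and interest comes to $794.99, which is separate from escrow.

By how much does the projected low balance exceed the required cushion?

Hazard insurance: $3,364.92 per year
County property tax: $512.04 × 4 = $2,048.16 per year
Total per year = $3,364.92 + $2,048.16 = $5,413.08
Monthly = $5,413.08 / 12 = $451.09
Required cushion = 2 × $451.09 = $902.18
Surplus = $1,219.22 − $902.18 = $317.04

$317.04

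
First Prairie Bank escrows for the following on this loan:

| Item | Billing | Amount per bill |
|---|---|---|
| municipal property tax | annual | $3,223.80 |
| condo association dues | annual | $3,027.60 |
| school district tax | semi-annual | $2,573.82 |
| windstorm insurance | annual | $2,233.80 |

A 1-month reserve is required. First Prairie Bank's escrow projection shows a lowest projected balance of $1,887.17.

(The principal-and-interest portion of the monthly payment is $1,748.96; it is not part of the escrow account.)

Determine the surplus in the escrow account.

Municipal property tax = $3,223.80 per year
Condo association dues = $3,027.60 per year
School district tax = $2,573.82 × 2 = $5,147.64 per year
Windstorm insurance = $2,233.80 per year
Combined annual = $3,223.80 + $3,027.60 + $5,147.64 + $2,233.80 = $13,632.84
Monthly = $13,632.84 ÷ 12 = $1,136.07
Required reserve = 1 × $1,136.07 = $1,136.07
Excess over cushion: $1,887.17 − $1,136.07 = $751.10

$751.10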